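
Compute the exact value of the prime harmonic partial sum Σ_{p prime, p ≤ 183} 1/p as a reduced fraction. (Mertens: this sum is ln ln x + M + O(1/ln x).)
Σ 1/p = 10408867916382550633331528920459565913027063402071390584941986323453055203/5397346292805549782720214077673687806275517530364350655459511599582614290

π(183) = 42, so the primes ≤ 183 are [2, 3, 5, 7, 11, 13, 17, 19, 23, 29, 31, 37, 41, 43, 47, 53, 59, 61, 67, 71, 73, 79, 83, 89, 97, 101, 103, 107, 109, 113, 127, 131, 137, 139, 149, 151, 157, 163, 167, 173, 179, 181]. Summing 1/p over these primes: 10408867916382550633331528920459565913027063402071390584941986323453055203/5397346292805549782720214077673687806275517530364350655459511599582614290 ≈ 1.9285. Mertens estimate ln ln(183) + 0.2615 ≈ 1.9120.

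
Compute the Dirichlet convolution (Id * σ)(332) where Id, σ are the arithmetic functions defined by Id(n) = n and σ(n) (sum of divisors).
(Id * σ)(332) = 2839

Divisors of 332: [1, 2, 4, 83, 166, 332]. For each d | 332:
  d = 1: Id(1) · σ(332/1) = 1 · 588 = 588
  d = 2: Id(2) · σ(332/2) = 2 · 252 = 504
  d = 4: Id(4) · σ(332/4) = 4 · 84 = 336
  d = 83: Id(83) · σ(332/83) = 83 · 7 = 581
  d = 166: Id(166) · σ(332/166) = 166 · 3 = 498
  d = 332: Id(332) · σ(332/332) = 332 · 1 = 332
Summing: (Id * σ)(332) = 588 + 504 + 336 + 581 + 498 + 332 = 2839.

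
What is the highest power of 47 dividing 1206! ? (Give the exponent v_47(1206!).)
v_47(1206!) = 25

Legendre's formula: v_p(n!) = Σ_{k ≥ 1} ⌊n / p^k⌋. For p = 47, n = 1206, the terms are:
  ⌊1206/47^1⌋ = ⌊1206/47⌋ = 25
(the next term ⌊1206/47^2⌋ = 0, terminating the sum). Summing: v_47(1206!) = 25 = 25.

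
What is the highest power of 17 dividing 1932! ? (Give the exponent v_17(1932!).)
v_17(1932!) = 119

Legendre's formula: v_p(n!) = Σ_{k ≥ 1} ⌊n / p^k⌋. For p = 17, n = 1932, the terms are:
  ⌊1932/17^1⌋ = ⌊1932/17⌋ = 113
  ⌊1932/17^2⌋ = ⌊1932/289⌋ = 6
(the next term ⌊1932/17^3⌋ = 0, terminating the sum). Summing: v_17(1932!) = 113 + 6 = 119.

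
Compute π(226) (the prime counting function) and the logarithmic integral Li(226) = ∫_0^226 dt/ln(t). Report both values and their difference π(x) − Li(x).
π(226) = 48;  Li(226) ≈ 55.04;  π(x) − Li(x) ≈ -7.04.

Direct count of primes ≤ 226 gives π(226) = 48. Numerical evaluation of the logarithmic integral gives Li(226) ≈ 55.04. The difference π(x) − Li(x) ≈ -7.04 is typically negative for small/moderate x (Li(x) overestimates), though Littlewood's theorem shows this sign changes infinitely often.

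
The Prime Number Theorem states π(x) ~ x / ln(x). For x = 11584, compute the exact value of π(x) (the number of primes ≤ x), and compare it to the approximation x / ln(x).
π(11584) = 1393;  x/ln(x) ≈ 1237.95;  relative error ≈ 11.13%.

Directly count primes up to 11584: π(11584) = 1393. The PNT approximation gives 11584/ln(11584) ≈ 11584/9.35738 ≈ 1237.95. Relative error (π(x) − x/ln(x)) / π(x) ≈ 11.13%; the approximation is known to undercount slightly (Li(x) is a better estimate).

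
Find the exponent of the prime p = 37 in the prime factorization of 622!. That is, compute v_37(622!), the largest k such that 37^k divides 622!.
v_37(622!) = 16

Legendre's formula: v_p(n!) = Σ_{k ≥ 1} ⌊n / p^k⌋. For p = 37, n = 622, the terms are:
  ⌊622/37^1⌋ = ⌊622/37⌋ = 16
(the next term ⌊622/37^2⌋ = 0, terminating the sum). Summing: v_37(622!) = 16 = 16.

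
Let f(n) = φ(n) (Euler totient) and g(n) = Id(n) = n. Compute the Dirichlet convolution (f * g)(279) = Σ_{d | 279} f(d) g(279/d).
(φ * Id)(279) = 1281

Divisors of 279: [1, 3, 9, 31, 93, 279]. For each d | 279:
  d = 1: φ(1) · Id(279/1) = 1 · 279 = 279
  d = 3: φ(3) · Id(279/3) = 2 · 93 = 186
  d = 9: φ(9) · Id(279/9) = 6 · 31 = 186
  d = 31: φ(31) · Id(279/31) = 30 · 9 = 270
  d = 93: φ(93) · Id(279/93) = 60 · 3 = 180
  d = 279: φ(279) · Id(279/279) = 180 · 1 = 180
Summing: (φ * Id)(279) = 279 + 186 + 186 + 270 + 180 + 180 = 1281.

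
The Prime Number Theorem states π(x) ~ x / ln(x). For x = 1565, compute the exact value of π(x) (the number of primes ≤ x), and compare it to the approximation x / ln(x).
π(1565) = 246;  x/ln(x) ≈ 212.76;  relative error ≈ 13.51%.

Directly count primes up to 1565: π(1565) = 246. The PNT approximation gives 1565/ln(1565) ≈ 1565/7.35564 ≈ 212.76. Relative error (π(x) − x/ln(x)) / π(x) ≈ 13.51%; the approximation is known to undercount slightly (Li(x) is a better estimate).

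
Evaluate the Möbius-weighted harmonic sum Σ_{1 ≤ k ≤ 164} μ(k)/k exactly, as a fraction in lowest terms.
Σ μ(k)/k = 74505990747655733376890176919471583349281305895342692670863053/5766152219975951659023630035336134306565384015606066319856068810

Values of μ(k) for 1 ≤ k ≤ 164: μ(1) = 1, μ(2) = -1, μ(3) = -1, μ(5) = -1, μ(6) = 1, μ(7) = -1, μ(10) = 1, μ(11) = -1, μ(13) = -1, μ(14) = 1, μ(15) = 1, μ(17) = -1, μ(19) = -1, μ(21) = 1, μ(22) = 1, μ(23) = -1, μ(26) = 1, μ(29) = -1, μ(30) = -1, μ(31) = -1, μ(33) = 1, μ(34) = 1, μ(35) = 1, μ(37) = -1, μ(38) = 1, μ(39) = 1, μ(41) = -1, μ(42) = -1, μ(43) = -1, μ(46) = 1, μ(47) = -1, μ(51) = 1, μ(53) = -1, μ(55) = 1, μ(57) = 1, μ(58) = 1, μ(59) = -1, μ(61) = -1, μ(62) = 1, μ(65) = 1, μ(66) = -1, μ(67) = -1, μ(69) = 1, μ(70) = -1, μ(71) = -1, μ(73) = -1, μ(74) = 1, μ(77) = 1, μ(78) = -1, μ(79) = -1, μ(82) = 1, μ(83) = -1, μ(85) = 1, μ(86) = 1, μ(87) = 1, μ(89) = -1, μ(91) = 1, μ(93) = 1, μ(94) = 1, μ(95) = 1, μ(97) = -1, μ(101) = -1, μ(102) = -1, μ(103) = -1, μ(105) = -1, μ(106) = 1, μ(107) = -1, μ(109) = -1, μ(110) = -1, μ(111) = 1, μ(113) = -1, μ(114) = -1, μ(115) = 1, μ(118) = 1, μ(119) = 1, μ(122) = 1, μ(123) = 1, μ(127) = -1, μ(129) = 1, μ(130) = -1, μ(131) = -1, μ(133) = 1, μ(134) = 1, μ(137) = -1, μ(138) = -1, μ(139) = -1, μ(141) = 1, μ(142) = 1, μ(143) = 1, μ(145) = 1, μ(146) = 1, μ(149) = -1, μ(151) = -1, μ(154) = -1, μ(155) = 1, μ(157) = -1, μ(158) = 1, μ(159) = 1, μ(161) = 1, μ(163) = -1, with μ = 0 on non-squarefree integers. Summing μ(k)/k for k where μ(k) ≠ 0 gives 74505990747655733376890176919471583349281305895342692670863053/5766152219975951659023630035336134306565384015606066319856068810 ≈ 0.0129. (PNT ⟺ this sum → 0 as n → ∞.)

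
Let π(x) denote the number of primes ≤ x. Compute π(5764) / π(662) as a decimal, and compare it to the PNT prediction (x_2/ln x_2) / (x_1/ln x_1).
π(5764)/π(662) = 757/121 ≈ 6.2562;  PNT prediction ≈ 6.5309.

π(662) = 121 and π(5764) = 757, so π(5764)/π(662) ≈ 6.2562. The PNT-predicted ratio is (5764/ln(5764)) / (662/ln(662)) ≈ 6.5309. The two agree to within a few percent, as expected.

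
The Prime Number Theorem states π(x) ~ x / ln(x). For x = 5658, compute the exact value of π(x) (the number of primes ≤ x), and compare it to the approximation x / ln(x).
π(5658) = 745;  x/ln(x) ≈ 654.80;  relative error ≈ 12.11%.

Directly count primes up to 5658: π(5658) = 745. The PNT approximation gives 5658/ln(5658) ≈ 5658/8.64083 ≈ 654.80. Relative error (π(x) − x/ln(x)) / π(x) ≈ 12.11%; the approximation is known to undercount slightly (Li(x) is a better estimate).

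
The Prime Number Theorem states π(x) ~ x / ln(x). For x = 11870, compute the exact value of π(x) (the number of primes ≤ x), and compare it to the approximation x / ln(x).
π(11870) = 1423;  x/ln(x) ≈ 1265.22;  relative error ≈ 11.09%.

Directly count primes up to 11870: π(11870) = 1423. The PNT approximation gives 11870/ln(11870) ≈ 11870/9.38177 ≈ 1265.22. Relative error (π(x) − x/ln(x)) / π(x) ≈ 11.09%; the approximation is known to undercount slightly (Li(x) is a better estimate).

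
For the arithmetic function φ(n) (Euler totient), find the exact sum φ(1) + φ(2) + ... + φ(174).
Σ_{n ≤ 174} φ(n) = 9250

Compute φ(n) for each 1 ≤ n ≤ 174: φ(1) = 1, φ(2) = 1, φ(3) = 2, φ(4) = 2, φ(5) = 4, φ(6) = 2, φ(7) = 6, φ(8) = 4, φ(9) = 6, φ(10) = 4, φ(11) = 10, φ(12) = 4, φ(13) = 12, φ(14) = 6, φ(15) = 8, φ(16) = 8, φ(17) = 16, φ(18) = 6, φ(19) = 18, φ(20) = 8, φ(21) = 12, φ(22) = 10, φ(23) = 22, φ(24) = 8, φ(25) = 20, φ(26) = 12, φ(27) = 18, φ(28) = 12, φ(29) = 28, φ(30) = 8, φ(31) = 30, φ(32) = 16, φ(33) = 20, φ(34) = 16, φ(35) = 24, φ(36) = 12, φ(37) = 36, φ(38) = 18, φ(39) = 24, φ(40) = 16, φ(41) = 40, φ(42) = 12, φ(43) = 42, φ(44) = 20, φ(45) = 24, φ(46) = 22, φ(47) = 46, φ(48) = 16, φ(49) = 42, φ(50) = 20, φ(51) = 32, φ(52) = 24, φ(53) = 52, φ(54) = 18, φ(55) = 40, φ(56) = 24, φ(57) = 36, φ(58) = 28, φ(59) = 58, φ(60) = 16, φ(61) = 60, φ(62) = 30, φ(63) = 36, φ(64) = 32, φ(65) = 48, φ(66) = 20, φ(67) = 66, φ(68) = 32, φ(69) = 44, φ(70) = 24, φ(71) = 70, φ(72) = 24, φ(73) = 72, φ(74) = 36, φ(75) = 40, φ(76) = 36, φ(77) = 60, φ(78) = 24, φ(79) = 78, φ(80) = 32, φ(81) = 54, φ(82) = 40, φ(83) = 82, φ(84) = 24, φ(85) = 64, φ(86) = 42, φ(87) = 56, φ(88) = 40, φ(89) = 88, φ(90) = 24, φ(91) = 72, φ(92) = 44, φ(93) = 60, φ(94) = 46, φ(95) = 72, φ(96) = 32, φ(97) = 96, φ(98) = 42, φ(99) = 60, φ(100) = 40, φ(101) = 100, φ(102) = 32, φ(103) = 102, φ(104) = 48, φ(105) = 48, φ(106) = 52, φ(107) = 106, φ(108) = 36, φ(109) = 108, φ(110) = 40, φ(111) = 72, φ(112) = 48, φ(113) = 112, φ(114) = 36, φ(115) = 88, φ(116) = 56, φ(117) = 72, φ(118) = 58, φ(119) = 96, φ(120) = 32, φ(121) = 110, φ(122) = 60, φ(123) = 80, φ(124) = 60, φ(125) = 100, φ(126) = 36, φ(127) = 126, φ(128) = 64, φ(129) = 84, φ(130) = 48, φ(131) = 130, φ(132) = 40, φ(133) = 108, φ(134) = 66, φ(135) = 72, φ(136) = 64, φ(137) = 136, φ(138) = 44, φ(139) = 138, φ(140) = 48, φ(141) = 92, φ(142) = 70, φ(143) = 120, φ(144) = 48, φ(145) = 112, φ(146) = 72, φ(147) = 84, φ(148) = 72, φ(149) = 148, φ(150) = 40, φ(151) = 150, φ(152) = 72, φ(153) = 96, φ(154) = 60, φ(155) = 120, φ(156) = 48, φ(157) = 156, φ(158) = 78, φ(159) = 104, φ(160) = 64, φ(161) = 132, φ(162) = 54, φ(163) = 162, φ(164) = 80, φ(165) = 80, φ(166) = 82, φ(167) = 166, φ(168) = 48, φ(169) = 156, φ(170) = 64, φ(171) = 108, φ(172) = 84, φ(173) = 172, φ(174) = 56. Summing all 174 values: 9250. (Average order: Σ_{n ≤ x} φ(n) ~ (3/π²) x². For x = 174, (3/π²)·174² ≈ 9202.80.)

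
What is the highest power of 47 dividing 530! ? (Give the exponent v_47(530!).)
v_47(530!) = 11

Legendre's formula: v_p(n!) = Σ_{k ≥ 1} ⌊n / p^k⌋. For p = 47, n = 530, the terms are:
  ⌊530/47^1⌋ = ⌊530/47⌋ = 11
(the next term ⌊530/47^2⌋ = 0, terminating the sum). Summing: v_47(530!) = 11 = 11.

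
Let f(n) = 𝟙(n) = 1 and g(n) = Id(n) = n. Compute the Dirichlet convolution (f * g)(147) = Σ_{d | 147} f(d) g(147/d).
(𝟙 * Id)(147) = 228

Divisors of 147: [1, 3, 7, 21, 49, 147]. For each d | 147:
  d = 1: 𝟙(1) · Id(147/1) = 1 · 147 = 147
  d = 3: 𝟙(3) · Id(147/3) = 1 · 49 = 49
  d = 7: 𝟙(7) · Id(147/7) = 1 · 21 = 21
  d = 21: 𝟙(21) · Id(147/21) = 1 · 7 = 7
  d = 49: 𝟙(49) · Id(147/49) = 1 · 3 = 3
  d = 147: 𝟙(147) · Id(147/147) = 1 · 1 = 1
Summing: (𝟙 * Id)(147) = 147 + 49 + 21 + 7 + 3 + 1 = 228.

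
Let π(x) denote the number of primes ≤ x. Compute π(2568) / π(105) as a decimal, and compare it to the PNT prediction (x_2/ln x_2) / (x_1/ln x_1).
π(2568)/π(105) = 375/27 ≈ 13.8889;  PNT prediction ≈ 14.4981.

π(105) = 27 and π(2568) = 375, so π(2568)/π(105) ≈ 13.8889. The PNT-predicted ratio is (2568/ln(2568)) / (105/ln(105)) ≈ 14.4981. The two agree to within a few percent, as expected.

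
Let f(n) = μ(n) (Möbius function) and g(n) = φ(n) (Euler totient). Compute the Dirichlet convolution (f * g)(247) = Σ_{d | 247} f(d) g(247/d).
(μ * φ)(247) = 187

Divisors of 247: [1, 13, 19, 247]. For each d | 247:
  d = 1: μ(1) · φ(247/1) = 1 · 216 = 216
  d = 13: μ(13) · φ(247/13) = -1 · 18 = -18
  d = 19: μ(19) · φ(247/19) = -1 · 12 = -12
  d = 247: μ(247) · φ(247/247) = 1 · 1 = 1
Summing: (μ * φ)(247) = 216 + -18 + -12 + 1 = 187.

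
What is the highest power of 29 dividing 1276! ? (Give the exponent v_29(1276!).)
v_29(1276!) = 45

Legendre's formula: v_p(n!) = Σ_{k ≥ 1} ⌊n / p^k⌋. For p = 29, n = 1276, the terms are:
  ⌊1276/29^1⌋ = ⌊1276/29⌋ = 44
  ⌊1276/29^2⌋ = ⌊1276/841⌋ = 1
(the next term ⌊1276/29^3⌋ = 0, terminating the sum). Summing: v_29(1276!) = 44 + 1 = 45.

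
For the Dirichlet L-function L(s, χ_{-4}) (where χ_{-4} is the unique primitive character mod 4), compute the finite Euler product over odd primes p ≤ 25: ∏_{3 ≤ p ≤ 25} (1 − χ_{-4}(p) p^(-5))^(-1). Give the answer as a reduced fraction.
∏ = 19221914719363107239019289471588875/19296053991287416836128860852453376

The odd primes p ≤ 25 are [3, 5, 7, 11, 13, 17, 19, 23]. For each, χ(p) = 1 if p ≡ 1 mod 4, χ(p) = −1 if p ≡ 3 mod 4. Taking (1 − χ(p)/p^5)^(-1) = p^5/(p^5 − χ(p)): (1 − (-1)/3^5)^(-1) · (1 − (1)/5^5)^(-1) · (1 − (-1)/7^5)^(-1) · (1 − (-1)/11^5)^(-1) · (1 − (1)/13^5)^(-1) · (1 − (1)/17^5)^(-1) · (1 − (-1)/19^5)^(-1) · (1 − (-1)/23^5)^(-1) = 19221914719363107239019289471588875/19296053991287416836128860852453376.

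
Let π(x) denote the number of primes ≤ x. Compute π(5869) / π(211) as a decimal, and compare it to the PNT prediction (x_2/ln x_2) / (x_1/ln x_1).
π(5869)/π(211) = 773/47 ≈ 16.4468;  PNT prediction ≈ 17.1552.

π(211) = 47 and π(5869) = 773, so π(5869)/π(211) ≈ 16.4468. The PNT-predicted ratio is (5869/ln(5869)) / (211/ln(211)) ≈ 17.1552. The two agree to within a few percent, as expected.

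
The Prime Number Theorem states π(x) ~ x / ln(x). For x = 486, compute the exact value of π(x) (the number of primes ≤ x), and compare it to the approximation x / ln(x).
π(486) = 92;  x/ln(x) ≈ 78.56;  relative error ≈ 14.61%.

Directly count primes up to 486: π(486) = 92. The PNT approximation gives 486/ln(486) ≈ 486/6.18621 ≈ 78.56. Relative error (π(x) − x/ln(x)) / π(x) ≈ 14.61%; the approximation is known to undercount slightly (Li(x) is a better estimate).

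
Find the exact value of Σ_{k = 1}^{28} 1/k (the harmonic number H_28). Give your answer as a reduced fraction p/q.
H_28 = 315404588903/80313433200

Direct summation: H_28 = 1 + 1/2 + ... + 1/28. The least common denominator is lcm(1, ..., 28) = 80313433200; over this denominator the numerator is 80313433200 + 40156716600 + 26771144400 + 20078358300 + 16062686640 + 13385572200 + 11473347600 + 10039179150 + 8923714800 + 8031343320 + 7301221200 + 6692786100 + 6177956400 + 5736673800 + 5354228880 + 5019589575 + 4724319600 + 4461857400 + 4227022800 + 4015671660 + 3824449200 + 3650610600 + 3491888400 + 3346393050 + 3212537328 + 3088978200 + 2974571600 + 2868336900 = 315404588903, so H_28 = 315404588903/80313433200 (already in lowest terms) ≈ 3.92717. (The PNT-adjacent estimate ln(28) + γ ≈ 3.90942 matches within O(1/n).)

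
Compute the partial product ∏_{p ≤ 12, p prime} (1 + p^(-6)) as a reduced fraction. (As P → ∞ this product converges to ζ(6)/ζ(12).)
∏ = 15453694564228141/15193991508488100

The primes p ≤ 12 are [2, 3, 5, 7, 11]. For each, (1 + 1/p^6) = (p^6 + 1)/p^6. Multiplying these fractions over p ∈ [2, 3, 5, 7, 11] gives 15453694564228141/15193991508488100. (In the limit P → ∞ this tends to ζ(6)/ζ(12).)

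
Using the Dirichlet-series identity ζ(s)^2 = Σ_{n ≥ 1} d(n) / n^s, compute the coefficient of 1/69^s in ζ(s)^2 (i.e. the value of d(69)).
d(69) = 4

ζ(s)^2 = (Σ 1/m^s)(Σ 1/k^s). The coefficient of 1/n^s in the product is the number of ordered pairs (m, k) with mk = n, which equals d(n). For n = 69, divisors are [1, 3, 23, 69], so d(69) = 4.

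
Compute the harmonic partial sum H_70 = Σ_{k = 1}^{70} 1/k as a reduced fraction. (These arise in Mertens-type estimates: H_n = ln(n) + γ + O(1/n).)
H_70 = 42535343474848157886823113473/8801320137209899102584580800

Direct summation: H_70 = 1 + 1/2 + ... + 1/70. The least common denominator is lcm(1, ..., 70) = 79211881234889091923261227200; over this denominator the numerator is 79211881234889091923261227200 + 39605940617444545961630613600 + 26403960411629697307753742400 + 19802970308722272980815306800 + 15842376246977818384652245440 + 13201980205814848653876871200 + 11315983033555584560465889600 + 9901485154361136490407653400 + 8801320137209899102584580800 + 7921188123488909192326122720 + 7201080112262644720296475200 + 6600990102907424326938435600 + 6093221633453007071020094400 + 5657991516777792280232944800 + 5280792082325939461550748480 + 4950742577180568245203826700 + 4659522425581711289603601600 + 4400660068604949551292290400 + 4169046380783636417013748800 + 3960594061744454596163061360 + 3771994344518528186821963200 + 3600540056131322360148237600 + 3443994836299525735793966400 + 3300495051453712163469217800 + 3168475249395563676930449088 + 3046610816726503535510047200 + 2933773379069966367528193600 + 2828995758388896140116472400 + 2731444180513416962871076800 + 2640396041162969730775374240 + 2555221975319002965266491200 + 2475371288590284122601913350 + 2400360037420881573432158400 + 2329761212790855644801800800 + 2263196606711116912093177920 + 2200330034302474775646145200 + 2140861654997002484412465600 + 2084523190391818208506874400 + 2031073877817669023673364800 + 1980297030872227298081530680 + 1931997103289977851786859200 + 1885997172259264093410981600 + 1842136772904397486587470400 + 1800270028065661180074118800 + 1760264027441979820516916160 + 1721997418149762867896983200 + 1685359175210406211133217600 + 1650247525726856081734608900 + 1616569004793654937209412800 + 1584237624697781838465224544 + 1553174141860570429867867200 + 1523305408363251767755023600 + 1494563796884699847608702400 + 1466886689534983183764096800 + 1440216022452528944059295040 + 1414497879194448070058236200 + 1389682126927878805671249600 + 1365722090256708481435538400 + 1342574258218459185140020800 + 1320198020581484865387687120 + 1298555430080149047922315200 + 1277610987659501482633245600 + 1257331448172842728940654400 + 1237685644295142061300956675 + 1218644326690601414204018880 + 1200180018710440786716079200 + 1182266884102822267511361600 + 1164880606395427822400900400 + 1147998278766508578597988800 + 1131598303355558456046588960 = 382818091273633420981408021257, so H_70 = 382818091273633420981408021257/79211881234889091923261227200; reducing by gcd(382818091273633420981408021257, 79211881234889091923261227200) = 9 gives 42535343474848157886823113473/8801320137209899102584580800 ≈ 4.83284. (The PNT-adjacent estimate ln(70) + γ ≈ 4.82571 matches within O(1/n).)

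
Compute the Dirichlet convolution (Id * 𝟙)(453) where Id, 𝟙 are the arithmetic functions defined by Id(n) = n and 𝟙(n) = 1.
(Id * 𝟙)(453) = 608

Divisors of 453: [1, 3, 151, 453]. For each d | 453:
  d = 1: Id(1) · 𝟙(453/1) = 1 · 1 = 1
  d = 3: Id(3) · 𝟙(453/3) = 3 · 1 = 3
  d = 151: Id(151) · 𝟙(453/151) = 151 · 1 = 151
  d = 453: Id(453) · 𝟙(453/453) = 453 · 1 = 453
Summing: (Id * 𝟙)(453) = 1 + 3 + 151 + 453 = 608.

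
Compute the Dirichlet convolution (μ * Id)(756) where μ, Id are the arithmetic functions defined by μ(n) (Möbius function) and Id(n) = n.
(μ * Id)(756) = 216

Divisors of 756: [1, 2, 3, 4, 6, 7, 9, 12, 14, 18, 21, 27, 28, 36, 42, 54, 63, 84, 108, 126, 189, 252, 378, 756]. For each d | 756:
  d = 1: μ(1) · Id(756/1) = 1 · 756 = 756
  d = 2: μ(2) · Id(756/2) = -1 · 378 = -378
  d = 3: μ(3) · Id(756/3) = -1 · 252 = -252
  d = 4: μ(4) · Id(756/4) = 0 · 189 = 0
  d = 6: μ(6) · Id(756/6) = 1 · 126 = 126
  d = 7: μ(7) · Id(756/7) = -1 · 108 = -108
  d = 9: μ(9) · Id(756/9) = 0 · 84 = 0
  d = 12: μ(12) · Id(756/12) = 0 · 63 = 0
  d = 14: μ(14) · Id(756/14) = 1 · 54 = 54
  d = 18: μ(18) · Id(756/18) = 0 · 42 = 0
  d = 21: μ(21) · Id(756/21) = 1 · 36 = 36
  d = 27: μ(27) · Id(756/27) = 0 · 28 = 0
  d = 28: μ(28) · Id(756/28) = 0 · 27 = 0
  d = 36: μ(36) · Id(756/36) = 0 · 21 = 0
  d = 42: μ(42) · Id(756/42) = -1 · 18 = -18
  d = 54: μ(54) · Id(756/54) = 0 · 14 = 0
  d = 63: μ(63) · Id(756/63) = 0 · 12 = 0
  d = 84: μ(84) · Id(756/84) = 0 · 9 = 0
  d = 108: μ(108) · Id(756/108) = 0 · 7 = 0
  d = 126: μ(126) · Id(756/126) = 0 · 6 = 0
  d = 189: μ(189) · Id(756/189) = 0 · 4 = 0
  d = 252: μ(252) · Id(756/252) = 0 · 3 = 0
  d = 378: μ(378) · Id(756/378) = 0 · 2 = 0
  d = 756: μ(756) · Id(756/756) = 0 · 1 = 0
Summing: (μ * Id)(756) = 756 + -378 + -252 + 0 + 126 + -108 + 0 + 0 + 54 + 0 + 36 + 0 + 0 + 0 + -18 + 0 + 0 + 0 + 0 + 0 + 0 + 0 + 0 + 0 = 216.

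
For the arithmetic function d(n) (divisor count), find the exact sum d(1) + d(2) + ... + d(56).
Σ_{n ≤ 56} d(n) = 239

Compute d(n) for each 1 ≤ n ≤ 56: d(1) = 1, d(2) = 2, d(3) = 2, d(4) = 3, d(5) = 2, d(6) = 4, d(7) = 2, d(8) = 4, d(9) = 3, d(10) = 4, d(11) = 2, d(12) = 6, d(13) = 2, d(14) = 4, d(15) = 4, d(16) = 5, d(17) = 2, d(18) = 6, d(19) = 2, d(20) = 6, d(21) = 4, d(22) = 4, d(23) = 2, d(24) = 8, d(25) = 3, d(26) = 4, d(27) = 4, d(28) = 6, d(29) = 2, d(30) = 8, d(31) = 2, d(32) = 6, d(33) = 4, d(34) = 4, d(35) = 4, d(36) = 9, d(37) = 2, d(38) = 4, d(39) = 4, d(40) = 8, d(41) = 2, d(42) = 8, d(43) = 2, d(44) = 6, d(45) = 6, d(46) = 4, d(47) = 2, d(48) = 10, d(49) = 3, d(50) = 6, d(51) = 4, d(52) = 6, d(53) = 2, d(54) = 8, d(55) = 4, d(56) = 8. Summing all 56 values: 239. (Dirichlet's divisor formula: Σ_{n ≤ x} d(n) = x ln(x) + (2γ − 1) x + O(√x). For x = 56, the asymptotic estimate is ≈ 234.07.)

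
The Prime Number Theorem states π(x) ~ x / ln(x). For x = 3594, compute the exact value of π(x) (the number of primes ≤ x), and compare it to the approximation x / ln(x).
π(3594) = 503;  x/ln(x) ≈ 438.99;  relative error ≈ 12.73%.

Directly count primes up to 3594: π(3594) = 503. The PNT approximation gives 3594/ln(3594) ≈ 3594/8.18702 ≈ 438.99. Relative error (π(x) − x/ln(x)) / π(x) ≈ 12.73%; the approximation is known to undercount slightly (Li(x) is a better estimate).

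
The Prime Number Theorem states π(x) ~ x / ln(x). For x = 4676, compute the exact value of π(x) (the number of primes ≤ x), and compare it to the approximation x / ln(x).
π(4676) = 632;  x/ln(x) ≈ 553.36;  relative error ≈ 12.44%.

Directly count primes up to 4676: π(4676) = 632. The PNT approximation gives 4676/ln(4676) ≈ 4676/8.45020 ≈ 553.36. Relative error (π(x) − x/ln(x)) / π(x) ≈ 12.44%; the approximation is known to undercount slightly (Li(x) is a better estimate).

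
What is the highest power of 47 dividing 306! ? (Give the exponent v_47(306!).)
v_47(306!) = 6

Legendre's formula: v_p(n!) = Σ_{k ≥ 1} ⌊n / p^k⌋. For p = 47, n = 306, the terms are:
  ⌊306/47^1⌋ = ⌊306/47⌋ = 6
(the next term ⌊306/47^2⌋ = 0, terminating the sum). Summing: v_47(306!) = 6 = 6.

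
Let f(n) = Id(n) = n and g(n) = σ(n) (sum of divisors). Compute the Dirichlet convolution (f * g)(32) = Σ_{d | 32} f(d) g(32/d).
(Id * σ)(32) = 321

Divisors of 32: [1, 2, 4, 8, 16, 32]. For each d | 32:
  d = 1: Id(1) · σ(32/1) = 1 · 63 = 63
  d = 2: Id(2) · σ(32/2) = 2 · 31 = 62
  d = 4: Id(4) · σ(32/4) = 4 · 15 = 60
  d = 8: Id(8) · σ(32/8) = 8 · 7 = 56
  d = 16: Id(16) · σ(32/16) = 16 · 3 = 48
  d = 32: Id(32) · σ(32/32) = 32 · 1 = 32
Summing: (Id * σ)(32) = 63 + 62 + 60 + 56 + 48 + 32 = 321.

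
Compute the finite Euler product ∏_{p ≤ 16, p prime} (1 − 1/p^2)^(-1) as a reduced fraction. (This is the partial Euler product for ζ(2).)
∏ = 715715/442368

The primes p ≤ 16 are [2, 3, 5, 7, 11, 13]. For each prime, (1 − 1/p^2)^(-1) = p^2 / (p^2 − 1). The product is (1 − 1/2^2)^(-1), (1 − 1/3^2)^(-1), (1 − 1/5^2)^(-1), (1 − 1/7^2)^(-1), (1 − 1/11^2)^(-1), (1 − 1/13^2)^(-1) = ∏ p^2 / (p^2 − 1) = 715715/442368.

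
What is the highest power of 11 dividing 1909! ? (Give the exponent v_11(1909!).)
v_11(1909!) = 189

Legendre's formula: v_p(n!) = Σ_{k ≥ 1} ⌊n / p^k⌋. For p = 11, n = 1909, the terms are:
  ⌊1909/11^1⌋ = ⌊1909/11⌋ = 173
  ⌊1909/11^2⌋ = ⌊1909/121⌋ = 15
  ⌊1909/11^3⌋ = ⌊1909/1331⌋ = 1
(the next term ⌊1909/11^4⌋ = 0, terminating the sum). Summing: v_11(1909!) = 173 + 15 + 1 = 189.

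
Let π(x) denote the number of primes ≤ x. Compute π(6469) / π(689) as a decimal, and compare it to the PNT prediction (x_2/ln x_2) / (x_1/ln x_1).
π(6469)/π(689) = 839/124 ≈ 6.7661;  PNT prediction ≈ 6.9927.

π(689) = 124 and π(6469) = 839, so π(6469)/π(689) ≈ 6.7661. The PNT-predicted ratio is (6469/ln(6469)) / (689/ln(689)) ≈ 6.9927. The two agree to within a few percent, as expected.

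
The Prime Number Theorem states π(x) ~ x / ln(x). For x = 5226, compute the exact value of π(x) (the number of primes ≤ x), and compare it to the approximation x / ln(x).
π(5226) = 693;  x/ln(x) ≈ 610.41;  relative error ≈ 11.92%.

Directly count primes up to 5226: π(5226) = 693. The PNT approximation gives 5226/ln(5226) ≈ 5226/8.56140 ≈ 610.41. Relative error (π(x) − x/ln(x)) / π(x) ≈ 11.92%; the approximation is known to undercount slightly (Li(x) is a better estimate).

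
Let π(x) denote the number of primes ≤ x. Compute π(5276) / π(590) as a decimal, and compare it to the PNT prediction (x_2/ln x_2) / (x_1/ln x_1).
π(5276)/π(590) = 699/107 ≈ 6.5327;  PNT prediction ≈ 6.6566.

π(590) = 107 and π(5276) = 699, so π(5276)/π(590) ≈ 6.5327. The PNT-predicted ratio is (5276/ln(5276)) / (590/ln(590)) ≈ 6.6566. The two agree to within a few percent, as expected.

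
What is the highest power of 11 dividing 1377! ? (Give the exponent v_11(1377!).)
v_11(1377!) = 137

Legendre's formula: v_p(n!) = Σ_{k ≥ 1} ⌊n / p^k⌋. For p = 11, n = 1377, the terms are:
  ⌊1377/11^1⌋ = ⌊1377/11⌋ = 125
  ⌊1377/11^2⌋ = ⌊1377/121⌋ = 11
  ⌊1377/11^3⌋ = ⌊1377/1331⌋ = 1
(the next term ⌊1377/11^4⌋ = 0, terminating the sum). Summing: v_11(1377!) = 125 + 11 + 1 = 137.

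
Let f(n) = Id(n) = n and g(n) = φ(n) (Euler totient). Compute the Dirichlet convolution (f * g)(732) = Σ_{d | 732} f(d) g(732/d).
(Id * φ)(732) = 4840

Divisors of 732: [1, 2, 3, 4, 6, 12, 61, 122, 183, 244, 366, 732]. For each d | 732:
  d = 1: Id(1) · φ(732/1) = 1 · 240 = 240
  d = 2: Id(2) · φ(732/2) = 2 · 120 = 240
  d = 3: Id(3) · φ(732/3) = 3 · 120 = 360
  d = 4: Id(4) · φ(732/4) = 4 · 120 = 480
  d = 6: Id(6) · φ(732/6) = 6 · 60 = 360
  d = 12: Id(12) · φ(732/12) = 12 · 60 = 720
  d = 61: Id(61) · φ(732/61) = 61 · 4 = 244
  d = 122: Id(122) · φ(732/122) = 122 · 2 = 244
  d = 183: Id(183) · φ(732/183) = 183 · 2 = 366
  d = 244: Id(244) · φ(732/244) = 244 · 2 = 488
  d = 366: Id(366) · φ(732/366) = 366 · 1 = 366
  d = 732: Id(732) · φ(732/732) = 732 · 1 = 732
Summing: (Id * φ)(732) = 240 + 240 + 360 + 480 + 360 + 720 + 244 + 244 + 366 + 488 + 366 + 732 = 4840.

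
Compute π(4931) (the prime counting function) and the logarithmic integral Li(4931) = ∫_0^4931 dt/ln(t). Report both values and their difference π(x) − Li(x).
π(4931) = 658;  Li(4931) ≈ 676.17;  π(x) − Li(x) ≈ -18.17.

Direct count of primes ≤ 4931 gives π(4931) = 658. Numerical evaluation of the logarithmic integral gives Li(4931) ≈ 676.17. The difference π(x) − Li(x) ≈ -18.17 is typically negative for small/moderate x (Li(x) overestimates), though Littlewood's theorem shows this sign changes infinitely often.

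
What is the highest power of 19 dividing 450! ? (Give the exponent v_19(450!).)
v_19(450!) = 24

Legendre's formula: v_p(n!) = Σ_{k ≥ 1} ⌊n / p^k⌋. For p = 19, n = 450, the terms are:
  ⌊450/19^1⌋ = ⌊450/19⌋ = 23
  ⌊450/19^2⌋ = ⌊450/361⌋ = 1
(the next term ⌊450/19^3⌋ = 0, terminating the sum). Summing: v_19(450!) = 23 + 1 = 24.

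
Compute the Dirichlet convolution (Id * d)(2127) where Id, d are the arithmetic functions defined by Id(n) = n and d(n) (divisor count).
(Id * d)(2127) = 3555

Divisors of 2127: [1, 3, 709, 2127]. For each d | 2127:
  d = 1: Id(1) · d(2127/1) = 1 · 4 = 4
  d = 3: Id(3) · d(2127/3) = 3 · 2 = 6
  d = 709: Id(709) · d(2127/709) = 709 · 2 = 1418
  d = 2127: Id(2127) · d(2127/2127) = 2127 · 1 = 2127
Summing: (Id * d)(2127) = 4 + 6 + 1418 + 2127 = 3555.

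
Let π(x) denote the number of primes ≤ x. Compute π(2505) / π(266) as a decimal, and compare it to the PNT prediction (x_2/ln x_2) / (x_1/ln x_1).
π(2505)/π(266) = 368/56 ≈ 6.5714;  PNT prediction ≈ 6.7188.

π(266) = 56 and π(2505) = 368, so π(2505)/π(266) ≈ 6.5714. The PNT-predicted ratio is (2505/ln(2505)) / (266/ln(266)) ≈ 6.7188. The two agree to within a few percent, as expected.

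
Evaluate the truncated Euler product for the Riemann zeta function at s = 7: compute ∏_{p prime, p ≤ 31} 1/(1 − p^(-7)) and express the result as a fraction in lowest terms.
∏ = 37031956963631386906046525229438701635098769061332515193389940565625/36725327022248259763071767483224373757798563246158812707599806493184

The primes p ≤ 31 are [2, 3, 5, 7, 11, 13, 17, 19, 23, 29, 31]. For each prime, (1 − 1/p^7)^(-1) = p^7 / (p^7 − 1). The product is (1 − 1/2^7)^(-1), (1 − 1/3^7)^(-1), (1 − 1/5^7)^(-1), (1 − 1/7^7)^(-1), (1 − 1/11^7)^(-1), (1 − 1/13^7)^(-1), (1 − 1/17^7)^(-1), (1 − 1/19^7)^(-1), (1 − 1/23^7)^(-1), (1 − 1/29^7)^(-1), (1 − 1/31^7)^(-1) = ∏ p^7 / (p^7 − 1) = 37031956963631386906046525229438701635098769061332515193389940565625/36725327022248259763071767483224373757798563246158812707599806493184.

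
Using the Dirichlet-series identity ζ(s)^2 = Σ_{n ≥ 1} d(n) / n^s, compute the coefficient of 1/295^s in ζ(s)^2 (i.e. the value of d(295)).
d(295) = 4

ζ(s)^2 = (Σ 1/m^s)(Σ 1/k^s). The coefficient of 1/n^s in the product is the number of ordered pairs (m, k) with mk = n, which equals d(n). For n = 295, divisors are [1, 5, 59, 295], so d(295) = 4.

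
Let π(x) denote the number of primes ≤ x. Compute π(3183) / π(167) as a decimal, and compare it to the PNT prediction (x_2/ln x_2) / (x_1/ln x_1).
π(3183)/π(167) = 450/39 ≈ 11.5385;  PNT prediction ≈ 12.0944.

π(167) = 39 and π(3183) = 450, so π(3183)/π(167) ≈ 11.5385. The PNT-predicted ratio is (3183/ln(3183)) / (167/ln(167)) ≈ 12.0944. The two agree to within a few percent, as expected.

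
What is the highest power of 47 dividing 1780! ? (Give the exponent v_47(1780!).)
v_47(1780!) = 37

Legendre's formula: v_p(n!) = Σ_{k ≥ 1} ⌊n / p^k⌋. For p = 47, n = 1780, the terms are:
  ⌊1780/47^1⌋ = ⌊1780/47⌋ = 37
(the next term ⌊1780/47^2⌋ = 0, terminating the sum). Summing: v_47(1780!) = 37 = 37.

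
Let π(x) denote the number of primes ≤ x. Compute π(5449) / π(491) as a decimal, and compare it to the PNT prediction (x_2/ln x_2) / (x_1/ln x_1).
π(5449)/π(491) = 721/94 ≈ 7.6702;  PNT prediction ≈ 7.9932.

π(491) = 94 and π(5449) = 721, so π(5449)/π(491) ≈ 7.6702. The PNT-predicted ratio is (5449/ln(5449)) / (491/ln(491)) ≈ 7.9932. The two agree to within a few percent, as expected.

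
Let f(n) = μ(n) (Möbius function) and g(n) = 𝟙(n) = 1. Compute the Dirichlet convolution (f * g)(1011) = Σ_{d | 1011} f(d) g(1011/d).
(μ * 𝟙)(1011) = 0

Divisors of 1011: [1, 3, 337, 1011]. For each d | 1011:
  d = 1: μ(1) · 𝟙(1011/1) = 1 · 1 = 1
  d = 3: μ(3) · 𝟙(1011/3) = -1 · 1 = -1
  d = 337: μ(337) · 𝟙(1011/337) = -1 · 1 = -1
  d = 1011: μ(1011) · 𝟙(1011/1011) = 1 · 1 = 1
Summing: (μ * 𝟙)(1011) = 1 + -1 + -1 + 1 = 0.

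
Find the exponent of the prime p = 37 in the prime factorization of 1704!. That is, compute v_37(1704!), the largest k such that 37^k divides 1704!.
v_37(1704!) = 47

Legendre's formula: v_p(n!) = Σ_{k ≥ 1} ⌊n / p^k⌋. For p = 37, n = 1704, the terms are:
  ⌊1704/37^1⌋ = ⌊1704/37⌋ = 46
  ⌊1704/37^2⌋ = ⌊1704/1369⌋ = 1
(the next term ⌊1704/37^3⌋ = 0, terminating the sum). Summing: v_37(1704!) = 46 + 1 = 47.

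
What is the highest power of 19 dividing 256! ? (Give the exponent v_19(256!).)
v_19(256!) = 13

Legendre's formula: v_p(n!) = Σ_{k ≥ 1} ⌊n / p^k⌋. For p = 19, n = 256, the terms are:
  ⌊256/19^1⌋ = ⌊256/19⌋ = 13
(the next term ⌊256/19^2⌋ = 0, terminating the sum). Summing: v_19(256!) = 13 = 13.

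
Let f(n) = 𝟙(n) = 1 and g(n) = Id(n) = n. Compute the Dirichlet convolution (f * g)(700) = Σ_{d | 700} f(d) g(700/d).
(𝟙 * Id)(700) = 1736

Divisors of 700: [1, 2, 4, 5, 7, 10, 14, 20, 25, 28, 35, 50, 70, 100, 140, 175, 350, 700]. For each d | 700:
  d = 1: 𝟙(1) · Id(700/1) = 1 · 700 = 700
  d = 2: 𝟙(2) · Id(700/2) = 1 · 350 = 350
  d = 4: 𝟙(4) · Id(700/4) = 1 · 175 = 175
  d = 5: 𝟙(5) · Id(700/5) = 1 · 140 = 140
  d = 7: 𝟙(7) · Id(700/7) = 1 · 100 = 100
  d = 10: 𝟙(10) · Id(700/10) = 1 · 70 = 70
  d = 14: 𝟙(14) · Id(700/14) = 1 · 50 = 50
  d = 20: 𝟙(20) · Id(700/20) = 1 · 35 = 35
  d = 25: 𝟙(25) · Id(700/25) = 1 · 28 = 28
  d = 28: 𝟙(28) · Id(700/28) = 1 · 25 = 25
  d = 35: 𝟙(35) · Id(700/35) = 1 · 20 = 20
  d = 50: 𝟙(50) · Id(700/50) = 1 · 14 = 14
  d = 70: 𝟙(70) · Id(700/70) = 1 · 10 = 10
  d = 100: 𝟙(100) · Id(700/100) = 1 · 7 = 7
  d = 140: 𝟙(140) · Id(700/140) = 1 · 5 = 5
  d = 175: 𝟙(175) · Id(700/175) = 1 · 4 = 4
  d = 350: 𝟙(350) · Id(700/350) = 1 · 2 = 2
  d = 700: 𝟙(700) · Id(700/700) = 1 · 1 = 1
Summing: (𝟙 * Id)(700) = 700 + 350 + 175 + 140 + 100 + 70 + 50 + 35 + 28 + 25 + 20 + 14 + 10 + 7 + 5 + 4 + 2 + 1 = 1736.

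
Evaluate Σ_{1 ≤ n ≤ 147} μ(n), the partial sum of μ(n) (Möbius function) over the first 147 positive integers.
Σ_{n ≤ 147} μ(n) = 1

Compute μ(n) for each 1 ≤ n ≤ 147: μ(1) = 1, μ(2) = -1, μ(3) = -1, μ(4) = 0, μ(5) = -1, μ(6) = 1, μ(7) = -1, μ(8) = 0, μ(9) = 0, μ(10) = 1, μ(11) = -1, μ(12) = 0, μ(13) = -1, μ(14) = 1, μ(15) = 1, μ(16) = 0, μ(17) = -1, μ(18) = 0, μ(19) = -1, μ(20) = 0, μ(21) = 1, μ(22) = 1, μ(23) = -1, μ(24) = 0, μ(25) = 0, μ(26) = 1, μ(27) = 0, μ(28) = 0, μ(29) = -1, μ(30) = -1, μ(31) = -1, μ(32) = 0, μ(33) = 1, μ(34) = 1, μ(35) = 1, μ(36) = 0, μ(37) = -1, μ(38) = 1, μ(39) = 1, μ(40) = 0, μ(41) = -1, μ(42) = -1, μ(43) = -1, μ(44) = 0, μ(45) = 0, μ(46) = 1, μ(47) = -1, μ(48) = 0, μ(49) = 0, μ(50) = 0, μ(51) = 1, μ(52) = 0, μ(53) = -1, μ(54) = 0, μ(55) = 1, μ(56) = 0, μ(57) = 1, μ(58) = 1, μ(59) = -1, μ(60) = 0, μ(61) = -1, μ(62) = 1, μ(63) = 0, μ(64) = 0, μ(65) = 1, μ(66) = -1, μ(67) = -1, μ(68) = 0, μ(69) = 1, μ(70) = -1, μ(71) = -1, μ(72) = 0, μ(73) = -1, μ(74) = 1, μ(75) = 0, μ(76) = 0, μ(77) = 1, μ(78) = -1, μ(79) = -1, μ(80) = 0, μ(81) = 0, μ(82) = 1, μ(83) = -1, μ(84) = 0, μ(85) = 1, μ(86) = 1, μ(87) = 1, μ(88) = 0, μ(89) = -1, μ(90) = 0, μ(91) = 1, μ(92) = 0, μ(93) = 1, μ(94) = 1, μ(95) = 1, μ(96) = 0, μ(97) = -1, μ(98) = 0, μ(99) = 0, μ(100) = 0, μ(101) = -1, μ(102) = -1, μ(103) = -1, μ(104) = 0, μ(105) = -1, μ(106) = 1, μ(107) = -1, μ(108) = 0, μ(109) = -1, μ(110) = -1, μ(111) = 1, μ(112) = 0, μ(113) = -1, μ(114) = -1, μ(115) = 1, μ(116) = 0, μ(117) = 0, μ(118) = 1, μ(119) = 1, μ(120) = 0, μ(121) = 0, μ(122) = 1, μ(123) = 1, μ(124) = 0, μ(125) = 0, μ(126) = 0, μ(127) = -1, μ(128) = 0, μ(129) = 1, μ(130) = -1, μ(131) = -1, μ(132) = 0, μ(133) = 1, μ(134) = 1, μ(135) = 0, μ(136) = 0, μ(137) = -1, μ(138) = -1, μ(139) = -1, μ(140) = 0, μ(141) = 1, μ(142) = 1, μ(143) = 1, μ(144) = 0, μ(145) = 1, μ(146) = 1, μ(147) = 0. Summing all 147 values: 1. (Mertens function M(x) = Σ_{n ≤ x} μ(n); on average M(x) should be small (PNT ⟺ M(x) = o(x)).)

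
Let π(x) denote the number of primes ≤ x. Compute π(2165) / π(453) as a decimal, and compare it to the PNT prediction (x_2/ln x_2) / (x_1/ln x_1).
π(2165)/π(453) = 326/87 ≈ 3.7471;  PNT prediction ≈ 3.8058.

π(453) = 87 and π(2165) = 326, so π(2165)/π(453) ≈ 3.7471. The PNT-predicted ratio is (2165/ln(2165)) / (453/ln(453)) ≈ 3.8058. The two agree to within a few percent, as expected.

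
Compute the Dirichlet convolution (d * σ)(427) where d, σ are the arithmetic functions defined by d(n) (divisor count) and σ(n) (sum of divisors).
(d * σ)(427) = 640

Divisors of 427: [1, 7, 61, 427]. For each d | 427:
  d = 1: d(1) · σ(427/1) = 1 · 496 = 496
  d = 7: d(7) · σ(427/7) = 2 · 62 = 124
  d = 61: d(61) · σ(427/61) = 2 · 8 = 16
  d = 427: d(427) · σ(427/427) = 4 · 1 = 4
Summing: (d * σ)(427) = 496 + 124 + 16 + 4 = 640.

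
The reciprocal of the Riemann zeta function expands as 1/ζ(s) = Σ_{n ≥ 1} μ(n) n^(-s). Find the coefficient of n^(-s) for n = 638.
μ(638) = -1

Factor n = 638 = 2 · 11 · 29. μ(n) = 0 if any exponent ≥ 2 (not squarefree); otherwise μ(n) = (−1)^{ω(n)} where ω(n) is the number of distinct prime factors. Applying: μ(638) = -1.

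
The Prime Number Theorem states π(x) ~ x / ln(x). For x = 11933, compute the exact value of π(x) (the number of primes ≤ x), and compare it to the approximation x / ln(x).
π(11933) = 1430;  x/ln(x) ≈ 1271.22;  relative error ≈ 11.10%.

Directly count primes up to 11933: π(11933) = 1430. The PNT approximation gives 11933/ln(11933) ≈ 11933/9.38706 ≈ 1271.22. Relative error (π(x) − x/ln(x)) / π(x) ≈ 11.10%; the approximation is known to undercount slightly (Li(x) is a better estimate).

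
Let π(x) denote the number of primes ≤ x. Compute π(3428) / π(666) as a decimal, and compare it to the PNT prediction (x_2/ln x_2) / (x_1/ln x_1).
π(3428)/π(666) = 480/121 ≈ 3.9669;  PNT prediction ≈ 4.1111.

π(666) = 121 and π(3428) = 480, so π(3428)/π(666) ≈ 3.9669. The PNT-predicted ratio is (3428/ln(3428)) / (666/ln(666)) ≈ 4.1111. The two agree to within a few percent, as expected.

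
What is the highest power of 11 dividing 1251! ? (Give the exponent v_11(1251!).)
v_11(1251!) = 123

Legendre's formula: v_p(n!) = Σ_{k ≥ 1} ⌊n / p^k⌋. For p = 11, n = 1251, the terms are:
  ⌊1251/11^1⌋ = ⌊1251/11⌋ = 113
  ⌊1251/11^2⌋ = ⌊1251/121⌋ = 10
(the next term ⌊1251/11^3⌋ = 0, terminating the sum). Summing: v_11(1251!) = 113 + 10 = 123.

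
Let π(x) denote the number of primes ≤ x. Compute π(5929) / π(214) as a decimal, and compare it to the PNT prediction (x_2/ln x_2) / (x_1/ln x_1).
π(5929)/π(214) = 779/47 ≈ 16.5745;  PNT prediction ≈ 17.1126.

π(214) = 47 and π(5929) = 779, so π(5929)/π(214) ≈ 16.5745. The PNT-predicted ratio is (5929/ln(5929)) / (214/ln(214)) ≈ 17.1126. The two agree to within a few percent, as expected.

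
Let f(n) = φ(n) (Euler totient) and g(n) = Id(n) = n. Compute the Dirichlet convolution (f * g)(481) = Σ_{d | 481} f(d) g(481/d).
(φ * Id)(481) = 1825

Divisors of 481: [1, 13, 37, 481]. For each d | 481:
  d = 1: φ(1) · Id(481/1) = 1 · 481 = 481
  d = 13: φ(13) · Id(481/13) = 12 · 37 = 444
  d = 37: φ(37) · Id(481/37) = 36 · 13 = 468
  d = 481: φ(481) · Id(481/481) = 432 · 1 = 432
Summing: (φ * Id)(481) = 481 + 444 + 468 + 432 = 1825.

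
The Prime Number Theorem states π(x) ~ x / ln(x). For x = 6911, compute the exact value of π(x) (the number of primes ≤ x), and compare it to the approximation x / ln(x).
π(6911) = 889;  x/ln(x) ≈ 781.71;  relative error ≈ 12.07%.

Directly count primes up to 6911: π(6911) = 889. The PNT approximation gives 6911/ln(6911) ≈ 6911/8.84087 ≈ 781.71. Relative error (π(x) − x/ln(x)) / π(x) ≈ 12.07%; the approximation is known to undercount slightly (Li(x) is a better estimate).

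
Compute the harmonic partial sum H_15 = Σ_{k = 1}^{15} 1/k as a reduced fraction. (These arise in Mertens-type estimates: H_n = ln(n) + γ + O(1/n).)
H_15 = 1195757/360360

Direct summation: H_15 = 1 + 1/2 + ... + 1/15. The least common denominator is lcm(1, ..., 15) = 360360; over this denominator the numerator is 360360 + 180180 + 120120 + 90090 + 72072 + 60060 + 51480 + 45045 + 40040 + 36036 + 32760 + 30030 + 27720 + 25740 + 24024 = 1195757, so H_15 = 1195757/360360 (already in lowest terms) ≈ 3.31823. (The PNT-adjacent estimate ln(15) + γ ≈ 3.28527 matches within O(1/n).)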